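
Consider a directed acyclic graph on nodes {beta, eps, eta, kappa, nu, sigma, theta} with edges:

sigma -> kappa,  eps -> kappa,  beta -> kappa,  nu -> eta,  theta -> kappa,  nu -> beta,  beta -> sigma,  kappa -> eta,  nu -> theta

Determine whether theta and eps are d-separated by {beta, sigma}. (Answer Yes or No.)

4 paths connect theta and eps; each must be blocked for d-separation to hold:
Path 1: theta → kappa ← eps
  kappa is a collider here and neither kappa nor any of its descendants is conditioned on, so the collider stays closed — the path is blocked at kappa.
Path 2: theta ← nu → eta ← kappa ← eps
  eta is a collider here and neither eta nor any of its descendants is conditioned on, so the collider stays closed — the path is blocked at eta.
Path 3: theta ← nu → beta → kappa ← eps
  beta is a chain here and beta is conditioned on, so the path is blocked at beta.
Path 4: theta ← nu → beta → sigma → kappa ← eps
  beta is a chain here and beta is conditioned on, so the path is blocked at beta.
Every path is blocked, so theta and eps are d-separated given {beta, sigma}.

Yes — theta and eps are d-separated given {beta, sigma}.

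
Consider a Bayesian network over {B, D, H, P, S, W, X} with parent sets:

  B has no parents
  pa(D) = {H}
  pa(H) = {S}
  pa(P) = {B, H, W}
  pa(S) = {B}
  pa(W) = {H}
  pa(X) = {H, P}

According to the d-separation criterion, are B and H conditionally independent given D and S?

We examine all 4 paths between B and H:
Path 1: B → S → H
  S is a chain here and S is conditioned on, so the path is blocked at S.
Path 2: B → P ← W ← H
  P is a collider here and neither P nor any of its descendants is conditioned on, so the collider stays closed — the path is blocked at P.
Path 3: B → P → X ← H
  X is a collider here and neither X nor any of its descendants is conditioned on, so the collider stays closed — the path is blocked at X.
Path 4: B → P ← H
  P is a collider here and neither P nor any of its descendants is conditioned on, so the collider stays closed — the path is blocked at P.
Since every path is blocked, d-separation holds.

Yes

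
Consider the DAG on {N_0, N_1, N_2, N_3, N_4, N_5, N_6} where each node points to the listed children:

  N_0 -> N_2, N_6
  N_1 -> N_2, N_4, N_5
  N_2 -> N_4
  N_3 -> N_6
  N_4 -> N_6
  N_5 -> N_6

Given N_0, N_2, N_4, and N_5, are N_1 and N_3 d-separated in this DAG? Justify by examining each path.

5 paths connect N_1 and N_3; each must be blocked for d-separation to hold:
Path 1: N_1 → N_2 ← N_0 → N_6 ← N_3
  N_0 is a fork here and N_0 is conditioned on, so the path is blocked at N_0.
Path 2: N_1 → N_2 → N_4 → N_6 ← N_3
  N_2 is a chain here and N_2 is conditioned on, so the path is blocked at N_2.
Path 3: N_1 → N_4 → N_6 ← N_3
  N_4 is a chain here and N_4 is conditioned on, so the path is blocked at N_4.
Path 4: N_1 → N_4 ← N_2 ← N_0 → N_6 ← N_3
  N_2 is a chain here and N_2 is conditioned on, so the path is blocked at N_2.
Path 5: N_1 → N_5 → N_6 ← N_3
  N_5 is a chain here and N_5 is conditioned on, so the path is blocked at N_5.
Since every path is blocked, d-separation holds.

Yes — N_1 and N_3 are d-separated given {N_0, N_2, N_4, N_5}.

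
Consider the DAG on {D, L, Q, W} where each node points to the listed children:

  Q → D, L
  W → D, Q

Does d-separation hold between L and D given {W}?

There are 2 undirected paths between L and D; checking each against the conditioning set {W}:
Path 1: L ← Q ← W → D
  W is a fork here and W is conditioned on, so the path is blocked at W.
Path 2: L ← Q → D
  Q is a fork and Q is not conditioned on — no node blocks this path, so it is active.
Since the path L ← Q → D is active, L and D are not d-separated given {W}.

No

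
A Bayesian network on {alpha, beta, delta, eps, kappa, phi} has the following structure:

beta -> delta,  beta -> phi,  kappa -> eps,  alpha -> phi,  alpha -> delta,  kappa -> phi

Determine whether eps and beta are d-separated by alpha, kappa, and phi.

There are 2 undirected paths between eps and beta; checking each against the conditioning set {alpha, kappa, phi}:
  1. eps ← kappa → phi ← beta — kappa:fork[blocks]; phi:collider[open] ⇒ blocked
  2. eps ← kappa → phi ← alpha → delta ← beta — kappa:fork[blocks]; phi:collider[open]; alpha:fork[blocks]; delta:collider[blocks] ⇒ blocked
Since every path is blocked, d-separation holds.

Yes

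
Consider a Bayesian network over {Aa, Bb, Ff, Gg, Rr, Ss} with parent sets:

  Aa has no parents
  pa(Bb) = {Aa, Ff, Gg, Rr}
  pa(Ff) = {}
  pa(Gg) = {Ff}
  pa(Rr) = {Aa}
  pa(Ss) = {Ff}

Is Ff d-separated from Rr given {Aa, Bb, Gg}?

No — Ff and Rr are not d-separated given {Aa, Bb, Gg}.

We examine all 4 paths between Ff and Rr:
Path 1: Ff → Gg → Bb ← Rr
  Gg is a chain here and Gg is conditioned on, so the path is blocked at Gg.
Path 2: Ff → Gg → Bb ← Aa → Rr
  Gg is a chain here and Gg is conditioned on, so the path is blocked at Gg.
Path 3: Ff → Bb ← Rr
  Bb is a collider and Bb is conditioned on, which opens it — no node blocks this path, so it is active.
Path 4: Ff → Bb ← Aa → Rr
  Aa is a fork here and Aa is conditioned on, so the path is blocked at Aa.
Because an active path exists, Ff and Rr are not d-separated.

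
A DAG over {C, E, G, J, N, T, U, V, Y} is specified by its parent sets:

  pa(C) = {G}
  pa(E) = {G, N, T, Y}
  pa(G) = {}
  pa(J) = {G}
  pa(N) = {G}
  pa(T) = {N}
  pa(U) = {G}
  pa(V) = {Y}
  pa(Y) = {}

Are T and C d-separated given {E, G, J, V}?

Enumerating the 4 paths from T to C and testing each for blocking by {E, G, J, V}:
Path 1: T → E ← N ← G → C
  G is a fork here and G is conditioned on, so the path is blocked at G.
Path 2: T → E ← G → C
  G is a fork here and G is conditioned on, so the path is blocked at G.
Path 3: T ← N → E ← G → C
  G is a fork here and G is conditioned on, so the path is blocked at G.
Path 4: T ← N ← G → C
  G is a fork here and G is conditioned on, so the path is blocked at G.
Every path is blocked, so T and C are d-separated given {E, G, J, V}.

Yes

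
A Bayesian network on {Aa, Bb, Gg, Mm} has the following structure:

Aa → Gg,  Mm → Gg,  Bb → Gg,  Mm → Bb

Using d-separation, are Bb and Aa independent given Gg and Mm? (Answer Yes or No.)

2 paths connect Bb and Aa; each must be blocked for d-separation to hold:
Path 1: Bb ← Mm → Gg ← Aa
  Mm is a fork here and Mm is conditioned on, so the path is blocked at Mm.
Path 2: Bb → Gg ← Aa
  Gg is a collider and Gg is conditioned on, which opens it — no node blocks this path, so it is active.
Because an active path exists, Bb and Aa are not d-separated.

No — Bb and Aa are not d-separated given {Gg, Mm}.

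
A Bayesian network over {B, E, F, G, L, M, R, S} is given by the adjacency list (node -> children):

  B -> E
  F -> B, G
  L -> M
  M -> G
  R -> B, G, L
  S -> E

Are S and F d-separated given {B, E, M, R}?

Enumerating the 3 paths from S to F and testing each for blocking by {B, E, M, R}:
  1. S → E ← B ← F — E:collider[open]; B:chain[blocks] ⇒ blocked
  2. S → E ← B ← R → G ← F — E:collider[open]; B:chain[blocks]; R:fork[blocks]; G:collider[blocks] ⇒ blocked
  3. S → E ← B ← R → L → M → G ← F — E:collider[open]; B:chain[blocks]; R:fork[blocks]; L:chain[open]; M:chain[blocks]; G:collider[blocks] ⇒ blocked
All paths are blocked; S ⊥ F | {B, E, M, R} holds.

Yes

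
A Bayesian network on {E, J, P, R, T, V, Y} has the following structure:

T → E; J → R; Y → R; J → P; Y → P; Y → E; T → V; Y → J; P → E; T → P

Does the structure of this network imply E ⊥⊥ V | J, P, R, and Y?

There are 5 undirected paths between E and V; checking each against the conditioning set {J, P, R, Y}:
Path 1: E ← P ← T → V
  P is a chain here and P is conditioned on, so the path is blocked at P.
Path 2: E ← T → V
  T is a fork and T is not conditioned on — no node blocks this path, so it is active.
Path 3: E ← Y → R ← J → P ← T → V
  Y is a fork here and Y is conditioned on, so the path is blocked at Y.
Path 4: E ← Y → P ← T → V
  Y is a fork here and Y is conditioned on, so the path is blocked at Y.
Path 5: E ← Y → J → P ← T → V
  Y is a fork here and Y is conditioned on, so the path is blocked at Y.
Because an active path exists, E and V are not d-separated.

No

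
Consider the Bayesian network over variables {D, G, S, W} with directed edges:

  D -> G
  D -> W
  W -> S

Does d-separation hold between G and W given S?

The only undirected path from G to W is:
  1. G ← D → W — D:fork[open] ⇒ active
Since the path G ← D → W is active, G and W are not d-separated given {S}.

No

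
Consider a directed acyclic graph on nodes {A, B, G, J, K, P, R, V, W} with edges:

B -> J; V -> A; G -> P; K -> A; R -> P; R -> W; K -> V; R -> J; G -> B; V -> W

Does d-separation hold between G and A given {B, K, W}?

There are 4 undirected paths between G and A; checking each against the conditioning set {B, K, W}:
Path 1: G → B → J ← R → W ← V ← K → A
  B is a chain here and B is conditioned on, so the path is blocked at B.
Path 2: G → B → J ← R → W ← V → A
  B is a chain here and B is conditioned on, so the path is blocked at B.
Path 3: G → P ← R → W ← V ← K → A
  P is a collider here and neither P nor any of its descendants is conditioned on, so the collider stays closed — the path is blocked at P.
Path 4: G → P ← R → W ← V → A
  P is a collider here and neither P nor any of its descendants is conditioned on, so the collider stays closed — the path is blocked at P.
All paths are blocked; G ⊥ A | {B, K, W} holds.

Yes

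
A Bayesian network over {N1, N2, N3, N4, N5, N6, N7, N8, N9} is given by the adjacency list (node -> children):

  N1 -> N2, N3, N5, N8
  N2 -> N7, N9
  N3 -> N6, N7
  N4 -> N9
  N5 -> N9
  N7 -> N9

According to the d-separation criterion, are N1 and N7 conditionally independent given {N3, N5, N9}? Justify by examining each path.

Enumerating the 5 paths from N1 to N7 and testing each for blocking by {N3, N5, N9}:
Path 1: N1 → N3 → N7
  N3 is a chain here and N3 is conditioned on, so the path is blocked at N3.
Path 2: N1 → N5 → N9 ← N7
  N5 is a chain here and N5 is conditioned on, so the path is blocked at N5.
Path 3: N1 → N5 → N9 ← N2 → N7
  N5 is a chain here and N5 is conditioned on, so the path is blocked at N5.
Path 4: N1 → N2 → N9 ← N7
  N2 is a chain and N2 is not conditioned on; N9 is a collider and N9 is conditioned on, which opens it — no node blocks this path, so it is active.
Path 5: N1 → N2 → N7
  N2 is a chain and N2 is not conditioned on — no node blocks this path, so it is active.
Since the path N1 → N2 → N9 ← N7 is active, N1 and N7 are not d-separated given {N3, N5, N9}.

No — N1 and N7 are not d-separated given {N3, N5, N9}.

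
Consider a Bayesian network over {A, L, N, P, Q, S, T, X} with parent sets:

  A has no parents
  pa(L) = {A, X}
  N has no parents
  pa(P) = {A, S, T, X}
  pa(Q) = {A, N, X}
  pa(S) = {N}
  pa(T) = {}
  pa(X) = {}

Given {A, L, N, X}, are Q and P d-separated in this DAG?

Yes

5 paths connect Q and P; each must be blocked for d-separation to hold:
Path 1: Q ← X → P
  X is a fork here and X is conditioned on, so the path is blocked at X.
Path 2: Q ← X → L ← A → P
  X is a fork here and X is conditioned on, so the path is blocked at X.
Path 3: Q ← N → S → P
  N is a fork here and N is conditioned on, so the path is blocked at N.
Path 4: Q ← A → P
  A is a fork here and A is conditioned on, so the path is blocked at A.
Path 5: Q ← A → L ← X → P
  A is a fork here and A is conditioned on, so the path is blocked at A.
Every path is blocked, so Q and P are d-separated given {A, L, N, X}.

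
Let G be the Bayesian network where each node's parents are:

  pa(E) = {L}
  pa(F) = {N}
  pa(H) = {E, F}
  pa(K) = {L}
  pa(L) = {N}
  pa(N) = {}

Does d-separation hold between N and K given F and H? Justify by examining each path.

2 paths connect N and K; each must be blocked for d-separation to hold:
  1. N → L → K — L:chain[open] ⇒ active
  2. N → F → H ← E ← L → K — F:chain[blocks]; H:collider[open]; E:chain[open]; L:fork[open] ⇒ blocked
At least one path is unblocked, so d-separation fails.

No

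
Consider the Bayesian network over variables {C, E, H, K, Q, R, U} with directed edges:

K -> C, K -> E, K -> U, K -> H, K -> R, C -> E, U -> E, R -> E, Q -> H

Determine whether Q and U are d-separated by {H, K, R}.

We examine all 4 paths between Q and U:
Path 1: Q → H ← K → E ← U
  K is a fork here and K is conditioned on, so the path is blocked at K.
Path 2: Q → H ← K → C → E ← U
  K is a fork here and K is conditioned on, so the path is blocked at K.
Path 3: Q → H ← K → R → E ← U
  K is a fork here and K is conditioned on, so the path is blocked at K.
Path 4: Q → H ← K → U
  K is a fork here and K is conditioned on, so the path is blocked at K.
Every path is blocked, so Q and U are d-separated given {H, K, R}.

Yes — Q and U are d-separated given {H, K, R}.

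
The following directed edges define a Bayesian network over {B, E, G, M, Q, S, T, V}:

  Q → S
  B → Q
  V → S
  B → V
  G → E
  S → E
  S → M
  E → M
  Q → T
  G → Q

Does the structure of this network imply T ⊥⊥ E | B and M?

5 paths connect T and E; each must be blocked for d-separation to hold:
Path 1: T ← Q ← G → E
  Q is a chain and Q is not conditioned on; G is a fork and G is not conditioned on — no node blocks this path, so it is active.
Path 2: T ← Q ← B → V → S → E
  B is a fork here and B is conditioned on, so the path is blocked at B.
Path 3: T ← Q ← B → V → S → M ← E
  B is a fork here and B is conditioned on, so the path is blocked at B.
Path 4: T ← Q → S → E
  Q is a fork and Q is not conditioned on; S is a chain and S is not conditioned on — no node blocks this path, so it is active.
Path 5: T ← Q → S → M ← E
  Q is a fork and Q is not conditioned on; S is a chain and S is not conditioned on; M is a collider and M is conditioned on, which opens it — no node blocks this path, so it is active.
Because an active path exists, T and E are not d-separated.

No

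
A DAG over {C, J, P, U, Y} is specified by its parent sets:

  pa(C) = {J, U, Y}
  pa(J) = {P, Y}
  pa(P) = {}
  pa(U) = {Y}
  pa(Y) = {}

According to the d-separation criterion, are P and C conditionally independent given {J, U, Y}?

Yes

3 paths connect P and C; each must be blocked for d-separation to hold:
Path 1: P → J ← Y → C
  Y is a fork here and Y is conditioned on, so the path is blocked at Y.
Path 2: P → J ← Y → U → C
  Y is a fork here and Y is conditioned on, so the path is blocked at Y.
Path 3: P → J → C
  J is a chain here and J is conditioned on, so the path is blocked at J.
Every path is blocked, so P and C are d-separated given {J, U, Y}.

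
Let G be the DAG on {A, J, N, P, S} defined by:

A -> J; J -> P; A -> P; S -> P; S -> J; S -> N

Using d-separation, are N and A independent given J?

No — N and A are not d-separated given {J}.

Enumerating the 4 paths from N to A and testing each for blocking by {J}:
Path 1: N ← S → P ← J ← A
  P is a collider here and neither P nor any of its descendants is conditioned on, so the collider stays closed — the path is blocked at P.
Path 2: N ← S → P ← A
  P is a collider here and neither P nor any of its descendants is conditioned on, so the collider stays closed — the path is blocked at P.
Path 3: N ← S → J → P ← A
  J is a chain here and J is conditioned on, so the path is blocked at J.
Path 4: N ← S → J ← A
  S is a fork and S is not conditioned on; J is a collider and J is conditioned on, which opens it — no node blocks this path, so it is active.
Because an active path exists, N and A are not d-separated.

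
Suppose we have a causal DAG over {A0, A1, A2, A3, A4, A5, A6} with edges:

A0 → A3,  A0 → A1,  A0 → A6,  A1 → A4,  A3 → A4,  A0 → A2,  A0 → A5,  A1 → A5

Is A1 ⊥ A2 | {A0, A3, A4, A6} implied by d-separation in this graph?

Yes

3 paths connect A1 and A2; each must be blocked for d-separation to hold:
Path 1: A1 ← A0 → A2
  A0 is a fork here and A0 is conditioned on, so the path is blocked at A0.
Path 2: A1 → A4 ← A3 ← A0 → A2
  A3 is a chain here and A3 is conditioned on, so the path is blocked at A3.
Path 3: A1 → A5 ← A0 → A2
  A5 is a collider here and neither A5 nor any of its descendants is conditioned on, so the collider stays closed — the path is blocked at A5.
Since every path is blocked, d-separation holds.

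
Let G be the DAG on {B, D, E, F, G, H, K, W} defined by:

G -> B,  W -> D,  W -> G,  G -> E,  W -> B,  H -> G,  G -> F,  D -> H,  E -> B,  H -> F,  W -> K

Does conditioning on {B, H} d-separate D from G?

No

There are 5 undirected paths between D and G; checking each against the conditioning set {B, H}:
Path 1: D ← W → G
  W is a fork and W is not conditioned on — no node blocks this path, so it is active.
Path 2: D ← W → B ← E ← G
  W is a fork and W is not conditioned on; B is a collider and B is conditioned on, which opens it; E is a chain and E is not conditioned on — no node blocks this path, so it is active.
Path 3: D ← W → B ← G
  W is a fork and W is not conditioned on; B is a collider and B is conditioned on, which opens it — no node blocks this path, so it is active.
Path 4: D → H → G
  H is a chain here and H is conditioned on, so the path is blocked at H.
Path 5: D → H → F ← G
  H is a chain here and H is conditioned on, so the path is blocked at H.
Because an active path exists, D and G are not d-separated.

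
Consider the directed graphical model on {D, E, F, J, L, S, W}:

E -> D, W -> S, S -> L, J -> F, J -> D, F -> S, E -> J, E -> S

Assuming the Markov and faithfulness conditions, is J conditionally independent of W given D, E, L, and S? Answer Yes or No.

No

3 paths connect J and W; each must be blocked for d-separation to hold:
  1. J → D ← E → S ← W — D:collider[open]; E:fork[blocks]; S:collider[open] ⇒ blocked
  2. J → F → S ← W — F:chain[open]; S:collider[open] ⇒ active
  3. J ← E → S ← W — E:fork[blocks]; S:collider[open] ⇒ blocked
Since the path J → F → S ← W is active, J and W are not d-separated given {D, E, L, S}.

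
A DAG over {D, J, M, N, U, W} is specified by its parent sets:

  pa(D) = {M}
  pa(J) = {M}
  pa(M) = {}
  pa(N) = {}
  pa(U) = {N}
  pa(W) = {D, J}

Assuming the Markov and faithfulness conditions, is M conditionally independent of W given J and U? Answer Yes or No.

No

2 paths connect M and W; each must be blocked for d-separation to hold:
Path 1: M → D → W
  D is a chain and D is not conditioned on — no node blocks this path, so it is active.
Path 2: M → J → W
  J is a chain here and J is conditioned on, so the path is blocked at J.
Since the path M → D → W is active, M and W are not d-separated given {J, U}.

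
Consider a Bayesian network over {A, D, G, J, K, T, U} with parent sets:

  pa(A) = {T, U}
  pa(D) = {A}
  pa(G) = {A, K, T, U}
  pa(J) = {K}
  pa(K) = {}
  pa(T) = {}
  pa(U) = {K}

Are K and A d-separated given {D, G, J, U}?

6 paths connect K and A; each must be blocked for d-separation to hold:
  1. K → U → G ← A — U:chain[blocks]; G:collider[open] ⇒ blocked
  2. K → U → G ← T → A — U:chain[blocks]; G:collider[open]; T:fork[open] ⇒ blocked
  3. K → U → A — U:chain[blocks] ⇒ blocked
  4. K → G ← U → A — G:collider[open]; U:fork[blocks] ⇒ blocked
  5. K → G ← A — G:collider[open] ⇒ active
  6. K → G ← T → A — G:collider[open]; T:fork[open] ⇒ active
At least one path is unblocked, so d-separation fails.

No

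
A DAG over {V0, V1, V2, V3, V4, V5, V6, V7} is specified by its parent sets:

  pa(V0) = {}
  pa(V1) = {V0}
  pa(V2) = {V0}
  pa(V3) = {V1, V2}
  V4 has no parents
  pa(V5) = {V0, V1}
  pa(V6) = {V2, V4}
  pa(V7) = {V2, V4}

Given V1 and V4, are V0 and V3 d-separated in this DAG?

No

Enumerating the 3 paths from V0 to V3 and testing each for blocking by {V1, V4}:
  1. V0 → V2 → V3 — V2:chain[open] ⇒ active
  2. V0 → V1 → V3 — V1:chain[blocks] ⇒ blocked
  3. V0 → V5 ← V1 → V3 — V5:collider[blocks]; V1:fork[blocks] ⇒ blocked
At least one path is unblocked, so d-separation fails.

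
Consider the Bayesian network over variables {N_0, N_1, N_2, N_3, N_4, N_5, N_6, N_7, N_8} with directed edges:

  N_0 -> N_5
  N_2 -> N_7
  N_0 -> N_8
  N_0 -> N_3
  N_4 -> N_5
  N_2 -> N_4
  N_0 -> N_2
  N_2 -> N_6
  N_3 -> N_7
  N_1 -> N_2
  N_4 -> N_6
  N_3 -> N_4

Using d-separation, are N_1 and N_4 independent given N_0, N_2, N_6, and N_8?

Yes

There are 6 undirected paths between N_1 and N_4; checking each against the conditioning set {N_0, N_2, N_6, N_8}:
  1. N_1 → N_2 → N_6 ← N_4 — N_2:chain[blocks]; N_6:collider[open] ⇒ blocked
  2. N_1 → N_2 → N_4 — N_2:chain[blocks] ⇒ blocked
  3. N_1 → N_2 → N_7 ← N_3 → N_4 — N_2:chain[blocks]; N_7:collider[blocks]; N_3:fork[open] ⇒ blocked
  4. N_1 → N_2 → N_7 ← N_3 ← N_0 → N_5 ← N_4 — N_2:chain[blocks]; N_7:collider[blocks]; N_3:chain[open]; N_0:fork[blocks]; N_5:collider[blocks] ⇒ blocked
  5. N_1 → N_2 ← N_0 → N_3 → N_4 — N_2:collider[open]; N_0:fork[blocks]; N_3:chain[open] ⇒ blocked
  6. N_1 → N_2 ← N_0 → N_5 ← N_4 — N_2:collider[open]; N_0:fork[blocks]; N_5:collider[blocks] ⇒ blocked
Every path is blocked, so N_1 and N_4 are d-separated given {N_0, N_2, N_6, N_8}.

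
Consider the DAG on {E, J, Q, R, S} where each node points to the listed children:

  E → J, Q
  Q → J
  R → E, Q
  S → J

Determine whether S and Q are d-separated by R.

We examine all 3 paths between S and Q:
Path 1: S → J ← Q
  J is a collider here and neither J nor any of its descendants is conditioned on, so the collider stays closed — the path is blocked at J.
Path 2: S → J ← E → Q
  J is a collider here and neither J nor any of its descendants is conditioned on, so the collider stays closed — the path is blocked at J.
Path 3: S → J ← E ← R → Q
  J is a collider here and neither J nor any of its descendants is conditioned on, so the collider stays closed — the path is blocked at J.
All paths are blocked; S ⊥ Q | {R} holds.

Yes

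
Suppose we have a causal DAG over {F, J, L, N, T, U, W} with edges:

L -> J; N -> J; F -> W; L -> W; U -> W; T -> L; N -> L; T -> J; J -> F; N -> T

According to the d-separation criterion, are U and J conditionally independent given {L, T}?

Yes

We examine all 6 paths between U and J:
  1. U → W ← F ← J — W:collider[blocks]; F:chain[open] ⇒ blocked
  2. U → W ← L ← N → J — W:collider[blocks]; L:chain[blocks]; N:fork[open] ⇒ blocked
  3. U → W ← L ← N → T → J — W:collider[blocks]; L:chain[blocks]; N:fork[open]; T:chain[blocks] ⇒ blocked
  4. U → W ← L → J — W:collider[blocks]; L:fork[blocks] ⇒ blocked
  5. U → W ← L ← T ← N → J — W:collider[blocks]; L:chain[blocks]; T:chain[blocks]; N:fork[open] ⇒ blocked
  6. U → W ← L ← T → J — W:collider[blocks]; L:chain[blocks]; T:fork[blocks] ⇒ blocked
Since every path is blocked, d-separation holds.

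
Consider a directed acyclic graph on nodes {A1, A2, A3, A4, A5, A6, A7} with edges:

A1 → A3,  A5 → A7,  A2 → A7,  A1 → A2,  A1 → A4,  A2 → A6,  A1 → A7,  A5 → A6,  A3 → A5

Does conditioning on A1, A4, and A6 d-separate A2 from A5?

We examine all 5 paths between A2 and A5:
  1. A2 → A6 ← A5 — A6:collider[open] ⇒ active
  2. A2 ← A1 → A3 → A5 — A1:fork[blocks]; A3:chain[open] ⇒ blocked
  3. A2 ← A1 → A7 ← A5 — A1:fork[blocks]; A7:collider[blocks] ⇒ blocked
  4. A2 → A7 ← A1 → A3 → A5 — A7:collider[blocks]; A1:fork[blocks]; A3:chain[open] ⇒ blocked
  5. A2 → A7 ← A5 — A7:collider[blocks] ⇒ blocked
Because an active path exists, A2 and A5 are not d-separated.

No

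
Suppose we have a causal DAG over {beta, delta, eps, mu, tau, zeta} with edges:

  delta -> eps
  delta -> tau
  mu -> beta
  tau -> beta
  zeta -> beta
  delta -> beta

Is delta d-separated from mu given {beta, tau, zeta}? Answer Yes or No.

There are 2 undirected paths between delta and mu; checking each against the conditioning set {beta, tau, zeta}:
Path 1: delta → tau → beta ← mu
  tau is a chain here and tau is conditioned on, so the path is blocked at tau.
Path 2: delta → beta ← mu
  beta is a collider and beta is conditioned on, which opens it — no node blocks this path, so it is active.
Because an active path exists, delta and mu are not d-separated.

No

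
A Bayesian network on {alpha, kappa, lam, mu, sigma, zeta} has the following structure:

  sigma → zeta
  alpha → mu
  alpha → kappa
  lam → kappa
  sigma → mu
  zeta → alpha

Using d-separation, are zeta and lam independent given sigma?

There are 2 undirected paths between zeta and lam; checking each against the conditioning set {sigma}:
Path 1: zeta ← sigma → mu ← alpha → kappa ← lam
  sigma is a fork here and sigma is conditioned on, so the path is blocked at sigma.
Path 2: zeta → alpha → kappa ← lam
  kappa is a collider here and neither kappa nor any of its descendants is conditioned on, so the collider stays closed — the path is blocked at kappa.
All paths are blocked; zeta ⊥ lam | {sigma} holds.

Yes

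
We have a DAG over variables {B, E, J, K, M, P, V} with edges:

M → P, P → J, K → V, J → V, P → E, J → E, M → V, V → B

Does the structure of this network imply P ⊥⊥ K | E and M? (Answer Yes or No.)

We examine all 3 paths between P and K:
Path 1: P → J → V ← K
  V is a collider here and neither V nor any of its descendants is conditioned on, so the collider stays closed — the path is blocked at V.
Path 2: P ← M → V ← K
  M is a fork here and M is conditioned on, so the path is blocked at M.
Path 3: P → E ← J → V ← K
  V is a collider here and neither V nor any of its descendants is conditioned on, so the collider stays closed — the path is blocked at V.
Since every path is blocked, d-separation holds.

Yes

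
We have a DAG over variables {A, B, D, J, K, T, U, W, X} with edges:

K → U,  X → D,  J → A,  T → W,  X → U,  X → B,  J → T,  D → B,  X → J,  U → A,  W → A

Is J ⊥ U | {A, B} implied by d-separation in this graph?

3 paths connect J and U; each must be blocked for d-separation to hold:
  1. J → T → W → A ← U — T:chain[open]; W:chain[open]; A:collider[open] ⇒ active
  2. J ← X → U — X:fork[open] ⇒ active
  3. J → A ← U — A:collider[open] ⇒ active
Since the path J → T → W → A ← U is active, J and U are not d-separated given {A, B}.

No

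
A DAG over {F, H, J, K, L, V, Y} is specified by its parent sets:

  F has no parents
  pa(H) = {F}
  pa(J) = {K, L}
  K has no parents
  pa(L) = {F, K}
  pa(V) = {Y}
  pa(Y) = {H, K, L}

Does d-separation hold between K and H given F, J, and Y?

There are 6 undirected paths between K and H; checking each against the conditioning set {F, J, Y}:
Path 1: K → J ← L ← F → H
  F is a fork here and F is conditioned on, so the path is blocked at F.
Path 2: K → J ← L → Y ← H
  J is a collider and J is conditioned on, which opens it; L is a fork and L is not conditioned on; Y is a collider and Y is conditioned on, which opens it — no node blocks this path, so it is active.
Path 3: K → Y ← H
  Y is a collider and Y is conditioned on, which opens it — no node blocks this path, so it is active.
Path 4: K → Y ← L ← F → H
  F is a fork here and F is conditioned on, so the path is blocked at F.
Path 5: K → L ← F → H
  F is a fork here and F is conditioned on, so the path is blocked at F.
Path 6: K → L → Y ← H
  L is a chain and L is not conditioned on; Y is a collider and Y is conditioned on, which opens it — no node blocks this path, so it is active.
Since the path K → J ← L → Y ← H is active, K and H are not d-separated given {F, J, Y}.

No — K and H are not d-separated given {F, J, Y}.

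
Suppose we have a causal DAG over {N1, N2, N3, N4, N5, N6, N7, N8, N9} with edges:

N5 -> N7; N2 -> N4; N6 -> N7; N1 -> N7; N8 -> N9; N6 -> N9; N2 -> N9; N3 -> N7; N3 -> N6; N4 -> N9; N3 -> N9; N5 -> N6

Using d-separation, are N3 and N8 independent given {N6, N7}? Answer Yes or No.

Yes — N3 and N8 are d-separated given {N6, N7}.

There are 4 undirected paths between N3 and N8; checking each against the conditioning set {N6, N7}:
Path 1: N3 → N6 → N9 ← N8
  N6 is a chain here and N6 is conditioned on, so the path is blocked at N6.
Path 2: N3 → N7 ← N6 → N9 ← N8
  N6 is a fork here and N6 is conditioned on, so the path is blocked at N6.
Path 3: N3 → N7 ← N5 → N6 → N9 ← N8
  N6 is a chain here and N6 is conditioned on, so the path is blocked at N6.
Path 4: N3 → N9 ← N8
  N9 is a collider here and neither N9 nor any of its descendants is conditioned on, so the collider stays closed — the path is blocked at N9.
Every path is blocked, so N3 and N8 are d-separated given {N6, N7}.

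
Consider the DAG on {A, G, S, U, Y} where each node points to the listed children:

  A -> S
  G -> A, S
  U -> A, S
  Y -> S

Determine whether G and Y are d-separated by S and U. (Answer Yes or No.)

We examine all 3 paths between G and Y:
Path 1: G → A ← U → S ← Y
  U is a fork here and U is conditioned on, so the path is blocked at U.
Path 2: G → A → S ← Y
  A is a chain and A is not conditioned on; S is a collider and S is conditioned on, which opens it — no node blocks this path, so it is active.
Path 3: G → S ← Y
  S is a collider and S is conditioned on, which opens it — no node blocks this path, so it is active.
At least one path is unblocked, so d-separation fails.

No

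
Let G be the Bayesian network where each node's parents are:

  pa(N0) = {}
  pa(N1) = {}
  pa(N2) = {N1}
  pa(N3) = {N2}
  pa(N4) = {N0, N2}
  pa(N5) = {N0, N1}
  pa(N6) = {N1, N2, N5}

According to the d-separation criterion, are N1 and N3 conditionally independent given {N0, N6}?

No

We examine all 5 paths between N1 and N3:
  1. N1 → N5 → N6 ← N2 → N3 — N5:chain[open]; N6:collider[open]; N2:fork[open] ⇒ active
  2. N1 → N5 ← N0 → N4 ← N2 → N3 — N5:collider[open]; N0:fork[blocks]; N4:collider[blocks]; N2:fork[open] ⇒ blocked
  3. N1 → N6 ← N5 ← N0 → N4 ← N2 → N3 — N6:collider[open]; N5:chain[open]; N0:fork[blocks]; N4:collider[blocks]; N2:fork[open] ⇒ blocked
  4. N1 → N6 ← N2 → N3 — N6:collider[open]; N2:fork[open] ⇒ active
  5. N1 → N2 → N3 — N2:chain[open] ⇒ active
Since the path N1 → N5 → N6 ← N2 → N3 is active, N1 and N3 are not d-separated given {N0, N6}.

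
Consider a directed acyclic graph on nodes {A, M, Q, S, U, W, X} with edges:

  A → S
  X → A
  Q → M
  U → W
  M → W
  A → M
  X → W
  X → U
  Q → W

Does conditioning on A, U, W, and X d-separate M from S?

Yes

We examine all 5 paths between M and S:
  1. M → W ← X → A → S — W:collider[open]; X:fork[blocks]; A:chain[blocks] ⇒ blocked
  2. M → W ← U ← X → A → S — W:collider[open]; U:chain[blocks]; X:fork[blocks]; A:chain[blocks] ⇒ blocked
  3. M ← A → S — A:fork[blocks] ⇒ blocked
  4. M ← Q → W ← X → A → S — Q:fork[open]; W:collider[open]; X:fork[blocks]; A:chain[blocks] ⇒ blocked
  5. M ← Q → W ← U ← X → A → S — Q:fork[open]; W:collider[open]; U:chain[blocks]; X:fork[blocks]; A:chain[blocks] ⇒ blocked
All paths are blocked; M ⊥ S | {A, U, W, X} holds.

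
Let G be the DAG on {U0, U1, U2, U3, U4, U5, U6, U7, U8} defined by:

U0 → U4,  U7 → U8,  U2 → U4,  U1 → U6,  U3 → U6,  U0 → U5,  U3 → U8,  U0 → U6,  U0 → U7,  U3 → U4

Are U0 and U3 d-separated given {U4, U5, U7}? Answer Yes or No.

3 paths connect U0 and U3; each must be blocked for d-separation to hold:
Path 1: U0 → U7 → U8 ← U3
  U7 is a chain here and U7 is conditioned on, so the path is blocked at U7.
Path 2: U0 → U6 ← U3
  U6 is a collider here and neither U6 nor any of its descendants is conditioned on, so the collider stays closed — the path is blocked at U6.
Path 3: U0 → U4 ← U3
  U4 is a collider and U4 is conditioned on, which opens it — no node blocks this path, so it is active.
At least one path is unblocked, so d-separation fails.

No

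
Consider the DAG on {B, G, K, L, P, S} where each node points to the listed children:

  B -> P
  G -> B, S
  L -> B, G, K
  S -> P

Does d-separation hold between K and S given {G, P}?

No — K and S are not d-separated given {G, P}.

4 paths connect K and S; each must be blocked for d-separation to hold:
Path 1: K ← L → G → B → P ← S
  G is a chain here and G is conditioned on, so the path is blocked at G.
Path 2: K ← L → G → S
  G is a chain here and G is conditioned on, so the path is blocked at G.
Path 3: K ← L → B ← G → S
  G is a fork here and G is conditioned on, so the path is blocked at G.
Path 4: K ← L → B → P ← S
  L is a fork and L is not conditioned on; B is a chain and B is not conditioned on; P is a collider and P is conditioned on, which opens it — no node blocks this path, so it is active.
At least one path is unblocked, so d-separation fails.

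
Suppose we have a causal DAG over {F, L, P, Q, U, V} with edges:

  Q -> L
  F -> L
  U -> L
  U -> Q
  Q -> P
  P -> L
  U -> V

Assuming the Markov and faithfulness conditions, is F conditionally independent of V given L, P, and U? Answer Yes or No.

Yes

3 paths connect F and V; each must be blocked for d-separation to hold:
Path 1: F → L ← P ← Q ← U → V
  P is a chain here and P is conditioned on, so the path is blocked at P.
Path 2: F → L ← Q ← U → V
  U is a fork here and U is conditioned on, so the path is blocked at U.
Path 3: F → L ← U → V
  U is a fork here and U is conditioned on, so the path is blocked at U.
Since every path is blocked, d-separation holds.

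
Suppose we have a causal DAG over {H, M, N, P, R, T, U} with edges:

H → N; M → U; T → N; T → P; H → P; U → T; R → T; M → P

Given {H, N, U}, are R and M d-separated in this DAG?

Enumerating the 3 paths from R to M and testing each for blocking by {H, N, U}:
Path 1: R → T → N ← H → P ← M
  H is a fork here and H is conditioned on, so the path is blocked at H.
Path 2: R → T → P ← M
  P is a collider here and neither P nor any of its descendants is conditioned on, so the collider stays closed — the path is blocked at P.
Path 3: R → T ← U ← M
  U is a chain here and U is conditioned on, so the path is blocked at U.
Every path is blocked, so R and M are d-separated given {H, N, U}.

Yes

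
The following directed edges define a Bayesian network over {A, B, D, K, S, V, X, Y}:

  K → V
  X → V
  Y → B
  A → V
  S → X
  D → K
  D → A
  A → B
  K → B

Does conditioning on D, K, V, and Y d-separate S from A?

No

There are 3 undirected paths between S and A; checking each against the conditioning set {D, K, V, Y}:
Path 1: S → X → V ← A
  X is a chain and X is not conditioned on; V is a collider and V is conditioned on, which opens it — no node blocks this path, so it is active.
Path 2: S → X → V ← K → B ← A
  K is a fork here and K is conditioned on, so the path is blocked at K.
Path 3: S → X → V ← K ← D → A
  K is a chain here and K is conditioned on, so the path is blocked at K.
Because an active path exists, S and A are not d-separated.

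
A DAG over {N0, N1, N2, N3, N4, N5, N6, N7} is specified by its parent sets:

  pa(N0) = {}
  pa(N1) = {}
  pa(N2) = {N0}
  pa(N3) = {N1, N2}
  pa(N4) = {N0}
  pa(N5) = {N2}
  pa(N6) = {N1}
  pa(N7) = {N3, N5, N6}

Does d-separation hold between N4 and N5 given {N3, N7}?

Enumerating the 3 paths from N4 to N5 and testing each for blocking by {N3, N7}:
  1. N4 ← N0 → N2 → N5 — N0:fork[open]; N2:chain[open] ⇒ active
  2. N4 ← N0 → N2 → N3 ← N1 → N6 → N7 ← N5 — N0:fork[open]; N2:chain[open]; N3:collider[open]; N1:fork[open]; N6:chain[open]; N7:collider[open] ⇒ active
  3. N4 ← N0 → N2 → N3 → N7 ← N5 — N0:fork[open]; N2:chain[open]; N3:chain[blocks]; N7:collider[open] ⇒ blocked
Because an active path exists, N4 and N5 are not d-separated.

No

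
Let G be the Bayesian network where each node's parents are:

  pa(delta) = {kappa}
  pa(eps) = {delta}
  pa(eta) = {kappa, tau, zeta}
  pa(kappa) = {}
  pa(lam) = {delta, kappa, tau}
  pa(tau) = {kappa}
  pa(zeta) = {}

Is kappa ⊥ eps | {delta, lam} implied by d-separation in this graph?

Yes — kappa and eps are d-separated given {delta, lam}.

We examine all 4 paths between kappa and eps:
  1. kappa → eta ← tau → lam ← delta → eps — eta:collider[blocks]; tau:fork[open]; lam:collider[open]; delta:fork[blocks] ⇒ blocked
  2. kappa → lam ← delta → eps — lam:collider[open]; delta:fork[blocks] ⇒ blocked
  3. kappa → tau → lam ← delta → eps — tau:chain[open]; lam:collider[open]; delta:fork[blocks] ⇒ blocked
  4. kappa → delta → eps — delta:chain[blocks] ⇒ blocked
All paths are blocked; kappa ⊥ eps | {delta, lam} holds.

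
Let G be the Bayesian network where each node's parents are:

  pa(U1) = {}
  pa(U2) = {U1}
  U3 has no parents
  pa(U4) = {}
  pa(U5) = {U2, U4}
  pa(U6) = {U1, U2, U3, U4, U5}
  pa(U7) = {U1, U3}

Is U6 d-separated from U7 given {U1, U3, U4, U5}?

There are 5 undirected paths between U6 and U7; checking each against the conditioning set {U1, U3, U4, U5}:
Path 1: U6 ← U5 ← U2 ← U1 → U7
  U5 is a chain here and U5 is conditioned on, so the path is blocked at U5.
Path 2: U6 ← U2 ← U1 → U7
  U1 is a fork here and U1 is conditioned on, so the path is blocked at U1.
Path 3: U6 ← U1 → U7
  U1 is a fork here and U1 is conditioned on, so the path is blocked at U1.
Path 4: U6 ← U3 → U7
  U3 is a fork here and U3 is conditioned on, so the path is blocked at U3.
Path 5: U6 ← U4 → U5 ← U2 ← U1 → U7
  U4 is a fork here and U4 is conditioned on, so the path is blocked at U4.
Since every path is blocked, d-separation holds.

Yes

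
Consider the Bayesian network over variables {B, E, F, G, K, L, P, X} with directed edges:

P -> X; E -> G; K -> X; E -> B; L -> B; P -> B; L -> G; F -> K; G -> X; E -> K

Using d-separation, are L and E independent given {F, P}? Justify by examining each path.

Yes

We examine all 6 paths between L and E:
Path 1: L → G → X ← K ← E
  X is a collider here and neither X nor any of its descendants is conditioned on, so the collider stays closed — the path is blocked at X.
Path 2: L → G → X ← P → B ← E
  X is a collider here and neither X nor any of its descendants is conditioned on, so the collider stays closed — the path is blocked at X.
Path 3: L → G ← E
  G is a collider here and neither G nor any of its descendants is conditioned on, so the collider stays closed — the path is blocked at G.
Path 4: L → B ← P → X ← K ← E
  B is a collider here and neither B nor any of its descendants is conditioned on, so the collider stays closed — the path is blocked at B.
Path 5: L → B ← P → X ← G ← E
  B is a collider here and neither B nor any of its descendants is conditioned on, so the collider stays closed — the path is blocked at B.
Path 6: L → B ← E
  B is a collider here and neither B nor any of its descendants is conditioned on, so the collider stays closed — the path is blocked at B.
Every path is blocked, so L and E are d-separated given {F, P}.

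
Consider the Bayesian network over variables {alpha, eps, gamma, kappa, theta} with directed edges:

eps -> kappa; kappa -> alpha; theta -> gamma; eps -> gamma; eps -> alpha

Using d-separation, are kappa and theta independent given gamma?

No

There are 2 undirected paths between kappa and theta; checking each against the conditioning set {gamma}:
Path 1: kappa → alpha ← eps → gamma ← theta
  alpha is a collider here and neither alpha nor any of its descendants is conditioned on, so the collider stays closed — the path is blocked at alpha.
Path 2: kappa ← eps → gamma ← theta
  eps is a fork and eps is not conditioned on; gamma is a collider and gamma is conditioned on, which opens it — no node blocks this path, so it is active.
Because an active path exists, kappa and theta are not d-separated.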